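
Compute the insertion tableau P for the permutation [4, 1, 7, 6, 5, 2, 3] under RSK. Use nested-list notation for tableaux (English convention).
Insert 4: appended to row 1. P = [[4]].
Insert 1: 1 bumps 4 from row 1; 4 starts row 2. P = [[1], [4]].
Insert 7: appended to row 1. P = [[1, 7], [4]].
Insert 6: 6 bumps 7 from row 1; 7 appends to row 2. P = [[1, 6], [4, 7]].
Insert 5: 5 bumps 6 from row 1; 6 bumps 7 from row 2; 7 starts row 3. P = [[1, 5], [4, 6], [7]].
Insert 2: 2 bumps 5 from row 1; 5 bumps 6 from row 2; 6 bumps 7 from row 3; 7 starts row 4. P = [[1, 2], [4, 5], [6], [7]].
Insert 3: appended to row 1. P = [[1, 2, 3], [4, 5], [6], [7]].

So P = [[1, 2, 3], [4, 5], [6], [7]].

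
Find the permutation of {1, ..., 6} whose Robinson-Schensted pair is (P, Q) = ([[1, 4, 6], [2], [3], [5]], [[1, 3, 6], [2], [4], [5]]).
Reverse RSK: for i = n, n-1, ..., 1, locate i in Q, remove the corresponding corner cell from P, and reverse-bump its entry up through P; the value ejected from row 1 is w(i).

So w = 5 3 4 2 1 6.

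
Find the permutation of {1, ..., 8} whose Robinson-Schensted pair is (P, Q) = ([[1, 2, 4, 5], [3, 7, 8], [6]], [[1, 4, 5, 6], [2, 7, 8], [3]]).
Reverse the RSK construction: for i from n down to 1, find the cell of Q containing i, remove the entry at that cell from P, and reverse-bump it up through P; the value ejected from row 1 is w(i).

Step i=8: Q has 8 at row 2, column 3; remove 8 from row 2 of P and reverse-bump: 8 enters row 1 and ejects 5. So w(8) = 5. P is now [[1, 2, 4, 8], [3, 7], [6]].
Step i=7: Q has 7 at row 2, column 2; remove 7 from row 2 of P and reverse-bump: 7 enters row 1 and ejects 4. So w(7) = 4. P is now [[1, 2, 7, 8], [3], [6]].
Step i=6: Q has 6 at row 1, column 4; remove that cell from P, ejecting 8. So w(6) = 8. P is now [[1, 2, 7], [3], [6]].
Step i=5: Q has 5 at row 1, column 3; remove that cell from P, ejecting 7. So w(5) = 7. P is now [[1, 2], [3], [6]].
Step i=4: Q has 4 at row 1, column 2; remove that cell from P, ejecting 2. So w(4) = 2. P is now [[1], [3], [6]].
Step i=3: Q has 3 at row 3, column 1; remove 6 from row 3 of P and reverse-bump: 6 enters row 2 and ejects 3; 3 enters row 1 and ejects 1. So w(3) = 1. P is now [[3], [6]].
Step i=2: Q has 2 at row 2, column 1; remove 6 from row 2 of P and reverse-bump: 6 enters row 1 and ejects 3. So w(2) = 3. P is now [[6]].
Step i=1: Q has 1 at row 1, column 1; remove that cell from P, ejecting 6. So w(1) = 6. P is now [].

So w = 6 3 1 2 7 8 4 5.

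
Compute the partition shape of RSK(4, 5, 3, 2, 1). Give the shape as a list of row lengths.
Row-insert each entry into an empty tableau.

After inserting 4: P = [[4]].
After inserting 5: P = [[4, 5]].
After inserting 3: P = [[3, 5], [4]].
After inserting 2: P = [[2, 5], [3], [4]].
After inserting 1: P = [[1, 5], [2], [3], [4]].

The final insertion tableau P = [[1, 5], [2], [3], [4]] has shape [2, 1, 1, 1].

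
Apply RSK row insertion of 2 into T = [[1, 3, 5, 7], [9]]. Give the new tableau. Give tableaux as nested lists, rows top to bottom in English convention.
In row 1, 2 replaces 3 (the leftmost entry greater than 2); 3 is bumped to row 2. In row 2, 3 replaces 9 (the leftmost entry greater than 3); 9 is bumped to row 3. 9 starts a new row 3. The new tableau is [[1, 2, 5, 7], [3], [9]].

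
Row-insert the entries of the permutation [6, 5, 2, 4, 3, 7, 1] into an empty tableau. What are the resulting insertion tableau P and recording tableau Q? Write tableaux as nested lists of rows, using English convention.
P = [[1, 3, 7], [2], [4], [5], [6]], Q = [[1, 4, 6], [2], [3], [5], [7]]

Insert each entry of the permutation into P by Schensted row insertion, recording in Q the position of each new cell.

Insert 6: appended to row 1. P = [[6]].
Insert 5: 5 bumps 6 from row 1; 6 starts row 2. P = [[5], [6]].
Insert 2: 2 bumps 5 from row 1; 5 bumps 6 from row 2; 6 starts row 3. P = [[2], [5], [6]].
Insert 4: appended to row 1. P = [[2, 4], [5], [6]].
Insert 3: 3 bumps 4 from row 1; 4 bumps 5 from row 2; 5 bumps 6 from row 3; 6 starts row 4. P = [[2, 3], [4], [5], [6]].
Insert 7: appended to row 1. P = [[2, 3, 7], [4], [5], [6]].
Insert 1: 1 bumps 2 from row 1; 2 bumps 4 from row 2; 4 bumps 5 from row 3; 5 bumps 6 from row 4; 6 starts row 5. P = [[1, 3, 7], [2], [4], [5], [6]].

So P = [[1, 3, 7], [2], [4], [5], [6]], Q = [[1, 4, 6], [2], [3], [5], [7]].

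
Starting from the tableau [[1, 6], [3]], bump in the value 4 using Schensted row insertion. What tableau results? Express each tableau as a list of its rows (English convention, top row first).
[[1, 4], [3, 6]]

In row 1, 4 replaces 6 (the leftmost entry greater than 4); 6 is bumped to row 2. 6 is appended to row 2. The new tableau is [[1, 4], [3, 6]].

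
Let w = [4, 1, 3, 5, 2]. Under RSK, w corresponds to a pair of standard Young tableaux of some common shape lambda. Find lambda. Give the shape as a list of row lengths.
Row-insert each entry into an empty tableau.

After inserting 4: P = [[4]].
After inserting 1: P = [[1], [4]].
After inserting 3: P = [[1, 3], [4]].
After inserting 5: P = [[1, 3, 5], [4]].
After inserting 2: P = [[1, 2, 5], [3], [4]].

The final insertion tableau P = [[1, 2, 5], [3], [4]] has shape [3, 1, 1].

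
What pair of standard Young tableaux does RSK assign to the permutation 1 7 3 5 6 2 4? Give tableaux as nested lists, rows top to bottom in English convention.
P = [[1, 2, 4, 6], [3, 5], [7]], Q = [[1, 2, 4, 5], [3, 7], [6]]

Insert each entry of the permutation into P by Schensted row insertion, recording in Q the position of each new cell.

After inserting 1: P = [[1]].
After inserting 7: P = [[1, 7]].
After inserting 3: P = [[1, 3], [7]].
After inserting 5: P = [[1, 3, 5], [7]].
After inserting 6: P = [[1, 3, 5, 6], [7]].
After inserting 2: P = [[1, 2, 5, 6], [3], [7]].
After inserting 4: P = [[1, 2, 4, 6], [3, 5], [7]].

So P = [[1, 2, 4, 6], [3, 5], [7]], Q = [[1, 2, 4, 5], [3, 7], [6]].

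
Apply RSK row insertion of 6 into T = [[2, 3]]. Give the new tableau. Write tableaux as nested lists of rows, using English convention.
[[2, 3, 6]]

6 is larger than every entry of row 1, so it is appended to row 1. The new tableau is [[2, 3, 6]].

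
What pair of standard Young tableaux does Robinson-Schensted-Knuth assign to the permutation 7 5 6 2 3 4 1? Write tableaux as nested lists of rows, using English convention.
Insert each entry of the permutation into P by Schensted row insertion, recording in Q the position of each new cell.

Insert 7: appended to row 1. P = [[7]].
Insert 5: 5 bumps 7 from row 1; 7 starts row 2. P = [[5], [7]].
Insert 6: appended to row 1. P = [[5, 6], [7]].
Insert 2: 2 bumps 5 from row 1; 5 bumps 7 from row 2; 7 starts row 3. P = [[2, 6], [5], [7]].
Insert 3: 3 bumps 6 from row 1; 6 appends to row 2. P = [[2, 3], [5, 6], [7]].
Insert 4: appended to row 1. P = [[2, 3, 4], [5, 6], [7]].
Insert 1: 1 bumps 2 from row 1; 2 bumps 5 from row 2; 5 bumps 7 from row 3; 7 starts row 4. P = [[1, 3, 4], [2, 6], [5], [7]].

So P = [[1, 3, 4], [2, 6], [5], [7]], Q = [[1, 3, 6], [2, 5], [4], [7]].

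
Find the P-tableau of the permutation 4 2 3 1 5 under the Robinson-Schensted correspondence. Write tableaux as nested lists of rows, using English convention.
P = [[1, 3, 5], [2], [4]]

After inserting 4: P = [[4]].
After inserting 2: P = [[2], [4]].
After inserting 3: P = [[2, 3], [4]].
After inserting 1: P = [[1, 3], [2], [4]].
After inserting 5: P = [[1, 3, 5], [2], [4]].

So P = [[1, 3, 5], [2], [4]].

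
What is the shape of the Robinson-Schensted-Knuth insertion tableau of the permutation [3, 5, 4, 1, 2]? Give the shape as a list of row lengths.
RSK row insertion gives P = [[1, 2], [3, 4], [5]], which has shape [2, 2, 1].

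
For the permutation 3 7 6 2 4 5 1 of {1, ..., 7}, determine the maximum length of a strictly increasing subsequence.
3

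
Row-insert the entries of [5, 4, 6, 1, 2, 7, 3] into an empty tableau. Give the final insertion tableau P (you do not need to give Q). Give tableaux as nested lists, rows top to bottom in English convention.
P = [[1, 2, 3], [4, 6, 7], [5]]

Insert 5: appended to row 1. P = [[5]].
Insert 4: 4 bumps 5 from row 1; 5 starts row 2. P = [[4], [5]].
Insert 6: appended to row 1. P = [[4, 6], [5]].
Insert 1: 1 bumps 4 from row 1; 4 bumps 5 from row 2; 5 starts row 3. P = [[1, 6], [4], [5]].
Insert 2: 2 bumps 6 from row 1; 6 appends to row 2. P = [[1, 2], [4, 6], [5]].
Insert 7: appended to row 1. P = [[1, 2, 7], [4, 6], [5]].
Insert 3: 3 bumps 7 from row 1; 7 appends to row 2. P = [[1, 2, 3], [4, 6, 7], [5]].

So P = [[1, 2, 3], [4, 6, 7], [5]].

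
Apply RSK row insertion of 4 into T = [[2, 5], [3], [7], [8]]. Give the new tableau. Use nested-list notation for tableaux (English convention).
In row 1, 4 replaces 5 (the leftmost entry greater than 4); 5 is bumped to row 2. 5 is appended to row 2. The new tableau is [[2, 4], [3, 5], [7], [8]].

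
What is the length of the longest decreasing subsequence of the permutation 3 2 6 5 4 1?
4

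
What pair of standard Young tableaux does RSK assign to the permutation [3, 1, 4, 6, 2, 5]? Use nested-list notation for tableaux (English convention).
Insert each entry of the permutation into P by Schensted row insertion, recording in Q the position of each new cell.

Insert 3: appended to row 1. P = [[3]].
Insert 1: 1 bumps 3 from row 1; 3 starts row 2. P = [[1], [3]].
Insert 4: appended to row 1. P = [[1, 4], [3]].
Insert 6: appended to row 1. P = [[1, 4, 6], [3]].
Insert 2: 2 bumps 4 from row 1; 4 appends to row 2. P = [[1, 2, 6], [3, 4]].
Insert 5: 5 bumps 6 from row 1; 6 appends to row 2. P = [[1, 2, 5], [3, 4, 6]].

So P = [[1, 2, 5], [3, 4, 6]], Q = [[1, 3, 4], [2, 5, 6]].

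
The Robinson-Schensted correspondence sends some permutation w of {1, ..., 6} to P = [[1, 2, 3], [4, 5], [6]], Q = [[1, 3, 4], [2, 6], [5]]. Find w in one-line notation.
Reverse the RSK construction: for i from n down to 1, find the cell of Q containing i, remove the entry at that cell from P, and reverse-bump it up through P; the value ejected from row 1 is w(i).

Step i=6: Q has 6 at row 2, column 2; remove 5 from row 2 of P and reverse-bump: 5 enters row 1 and ejects 3. So w(6) = 3. P is now [[1, 2, 5], [4], [6]].
Step i=5: Q has 5 at row 3, column 1; remove 6 from row 3 of P and reverse-bump: 6 enters row 2 and ejects 4; 4 enters row 1 and ejects 2. So w(5) = 2. P is now [[1, 4, 5], [6]].
Step i=4: Q has 4 at row 1, column 3; remove that cell from P, ejecting 5. So w(4) = 5. P is now [[1, 4], [6]].
Step i=3: Q has 3 at row 1, column 2; remove that cell from P, ejecting 4. So w(3) = 4. P is now [[1], [6]].
Step i=2: Q has 2 at row 2, column 1; remove 6 from row 2 of P and reverse-bump: 6 enters row 1 and ejects 1. So w(2) = 1. P is now [[6]].
Step i=1: Q has 1 at row 1, column 1; remove that cell from P, ejecting 6. So w(1) = 6. P is now [].

So w = 6 1 4 5 2 3.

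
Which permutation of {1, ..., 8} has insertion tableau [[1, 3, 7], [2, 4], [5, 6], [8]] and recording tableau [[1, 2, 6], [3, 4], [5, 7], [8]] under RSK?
5 8 2 6 1 7 4 3

Reverse the RSK construction: for i from n down to 1, find the cell of Q containing i, remove the entry at that cell from P, and reverse-bump it up through P; the value ejected from row 1 is w(i).

Step i=8: Q has 8 at row 4, column 1; remove 8 from row 4 of P and reverse-bump: 8 enters row 3 and ejects 6; 6 enters row 2 and ejects 4; 4 enters row 1 and ejects 3. So w(8) = 3. P is now [[1, 4, 7], [2, 6], [5, 8]].
Step i=7: Q has 7 at row 3, column 2; remove 8 from row 3 of P and reverse-bump: 8 enters row 2 and ejects 6; 6 enters row 1 and ejects 4. So w(7) = 4. P is now [[1, 6, 7], [2, 8], [5]].
Step i=6: Q has 6 at row 1, column 3; remove that cell from P, ejecting 7. So w(6) = 7. P is now [[1, 6], [2, 8], [5]].
Step i=5: Q has 5 at row 3, column 1; remove 5 from row 3 of P and reverse-bump: 5 enters row 2 and ejects 2; 2 enters row 1 and ejects 1. So w(5) = 1. P is now [[2, 6], [5, 8]].
Step i=4: Q has 4 at row 2, column 2; remove 8 from row 2 of P and reverse-bump: 8 enters row 1 and ejects 6. So w(4) = 6. P is now [[2, 8], [5]].
Step i=3: Q has 3 at row 2, column 1; remove 5 from row 2 of P and reverse-bump: 5 enters row 1 and ejects 2. So w(3) = 2. P is now [[5, 8]].
Step i=2: Q has 2 at row 1, column 2; remove that cell from P, ejecting 8. So w(2) = 8. P is now [[5]].
Step i=1: Q has 1 at row 1, column 1; remove that cell from P, ejecting 5. So w(1) = 5. P is now [].

So w = 5 8 2 6 1 7 4 3.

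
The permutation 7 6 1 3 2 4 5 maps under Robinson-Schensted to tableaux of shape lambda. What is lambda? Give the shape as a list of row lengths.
[4, 1, 1, 1]

Row-insert each entry into an empty tableau.

After inserting 7: P = [[7]].
After inserting 6: P = [[6], [7]].
After inserting 1: P = [[1], [6], [7]].
After inserting 3: P = [[1, 3], [6], [7]].
After inserting 2: P = [[1, 2], [3], [6], [7]].
After inserting 4: P = [[1, 2, 4], [3], [6], [7]].
After inserting 5: P = [[1, 2, 4, 5], [3], [6], [7]].

The final insertion tableau P = [[1, 2, 4, 5], [3], [6], [7]] has shape [4, 1, 1, 1].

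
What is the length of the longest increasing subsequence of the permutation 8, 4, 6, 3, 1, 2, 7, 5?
3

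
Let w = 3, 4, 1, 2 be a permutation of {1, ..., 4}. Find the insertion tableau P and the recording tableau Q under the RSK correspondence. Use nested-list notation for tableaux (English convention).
Insert each entry of the permutation into P by Schensted row insertion, recording in Q the position of each new cell.

Insert 3: appended to row 1. P = [[3]].
Insert 4: appended to row 1. P = [[3, 4]].
Insert 1: 1 bumps 3 from row 1; 3 starts row 2. P = [[1, 4], [3]].
Insert 2: 2 bumps 4 from row 1; 4 appends to row 2. P = [[1, 2], [3, 4]].

So P = [[1, 2], [3, 4]], Q = [[1, 2], [3, 4]].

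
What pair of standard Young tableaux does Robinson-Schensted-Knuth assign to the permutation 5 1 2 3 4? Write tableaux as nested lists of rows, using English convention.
P = [[1, 2, 3, 4], [5]], Q = [[1, 3, 4, 5], [2]]

Insert each entry of the permutation into P by Schensted row insertion, recording in Q the position of each new cell.

After inserting 5: P = [[5]].
After inserting 1: P = [[1], [5]].
After inserting 2: P = [[1, 2], [5]].
After inserting 3: P = [[1, 2, 3], [5]].
After inserting 4: P = [[1, 2, 3, 4], [5]].

So P = [[1, 2, 3, 4], [5]], Q = [[1, 3, 4, 5], [2]].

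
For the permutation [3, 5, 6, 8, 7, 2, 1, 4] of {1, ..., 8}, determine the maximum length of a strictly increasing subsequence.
4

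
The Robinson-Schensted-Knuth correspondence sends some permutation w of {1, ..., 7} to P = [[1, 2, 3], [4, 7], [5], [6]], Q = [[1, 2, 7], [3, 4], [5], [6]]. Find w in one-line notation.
6 7 1 5 4 2 3

Reverse the RSK construction: for i from n down to 1, find the cell of Q containing i, remove the entry at that cell from P, and reverse-bump it up through P; the value ejected from row 1 is w(i).

Step i=7: Q has 7 at row 1, column 3; remove that cell from P, ejecting 3. So w(7) = 3. P is now [[1, 2], [4, 7], [5], [6]].
Step i=6: Q has 6 at row 4, column 1; remove 6 from row 4 of P and reverse-bump: 6 enters row 3 and ejects 5; 5 enters row 2 and ejects 4; 4 enters row 1 and ejects 2. So w(6) = 2. P is now [[1, 4], [5, 7], [6]].
Step i=5: Q has 5 at row 3, column 1; remove 6 from row 3 of P and reverse-bump: 6 enters row 2 and ejects 5; 5 enters row 1 and ejects 4. So w(5) = 4. P is now [[1, 5], [6, 7]].
Step i=4: Q has 4 at row 2, column 2; remove 7 from row 2 of P and reverse-bump: 7 enters row 1 and ejects 5. So w(4) = 5. P is now [[1, 7], [6]].
Step i=3: Q has 3 at row 2, column 1; remove 6 from row 2 of P and reverse-bump: 6 enters row 1 and ejects 1. So w(3) = 1. P is now [[6, 7]].
Step i=2: Q has 2 at row 1, column 2; remove that cell from P, ejecting 7. So w(2) = 7. P is now [[6]].
Step i=1: Q has 1 at row 1, column 1; remove that cell from P, ejecting 6. So w(1) = 6. P is now [].

So w = 6 7 1 5 4 2 3.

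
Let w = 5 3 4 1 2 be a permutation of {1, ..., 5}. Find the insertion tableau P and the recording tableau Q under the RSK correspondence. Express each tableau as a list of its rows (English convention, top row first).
P = [[1, 2], [3, 4], [5]], Q = [[1, 3], [2, 5], [4]]

Insert each entry of the permutation into P by Schensted row insertion, recording in Q the position of each new cell.

Insert 5: appended to row 1. P = [[5]].
Insert 3: 3 bumps 5 from row 1; 5 starts row 2. P = [[3], [5]].
Insert 4: appended to row 1. P = [[3, 4], [5]].
Insert 1: 1 bumps 3 from row 1; 3 bumps 5 from row 2; 5 starts row 3. P = [[1, 4], [3], [5]].
Insert 2: 2 bumps 4 from row 1; 4 appends to row 2. P = [[1, 2], [3, 4], [5]].

So P = [[1, 2], [3, 4], [5]], Q = [[1, 3], [2, 5], [4]].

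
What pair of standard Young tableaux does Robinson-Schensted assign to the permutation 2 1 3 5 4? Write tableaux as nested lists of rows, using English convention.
P = [[1, 3, 4], [2, 5]], Q = [[1, 3, 4], [2, 5]]

Insert each entry of the permutation into P by Schensted row insertion, recording in Q the position of each new cell.

Insert 2: appended to row 1. P = [[2]].
Insert 1: 1 bumps 2 from row 1; 2 starts row 2. P = [[1], [2]].
Insert 3: appended to row 1. P = [[1, 3], [2]].
Insert 5: appended to row 1. P = [[1, 3, 5], [2]].
Insert 4: 4 bumps 5 from row 1; 5 appends to row 2. P = [[1, 3, 4], [2, 5]].

So P = [[1, 3, 4], [2, 5]], Q = [[1, 3, 4], [2, 5]].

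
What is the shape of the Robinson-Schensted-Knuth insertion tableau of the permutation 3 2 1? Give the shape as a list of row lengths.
[1, 1, 1]

Row-insert each entry into an empty tableau.

After inserting 3: P = [[3]].
After inserting 2: P = [[2], [3]].
After inserting 1: P = [[1], [2], [3]].

The final insertion tableau P = [[1], [2], [3]] has shape [1, 1, 1].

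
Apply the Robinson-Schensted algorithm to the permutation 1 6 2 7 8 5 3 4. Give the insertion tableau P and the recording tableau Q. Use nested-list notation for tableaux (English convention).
P = [[1, 2, 3, 4], [5, 7, 8], [6]], Q = [[1, 2, 4, 5], [3, 6, 8], [7]]

Insert each entry of the permutation into P by Schensted row insertion, recording in Q the position of each new cell.

After inserting 1: P = [[1]].
After inserting 6: P = [[1, 6]].
After inserting 2: P = [[1, 2], [6]].
After inserting 7: P = [[1, 2, 7], [6]].
After inserting 8: P = [[1, 2, 7, 8], [6]].
After inserting 5: P = [[1, 2, 5, 8], [6, 7]].
After inserting 3: P = [[1, 2, 3, 8], [5, 7], [6]].
After inserting 4: P = [[1, 2, 3, 4], [5, 7, 8], [6]].

So P = [[1, 2, 3, 4], [5, 7, 8], [6]], Q = [[1, 2, 4, 5], [3, 6, 8], [7]].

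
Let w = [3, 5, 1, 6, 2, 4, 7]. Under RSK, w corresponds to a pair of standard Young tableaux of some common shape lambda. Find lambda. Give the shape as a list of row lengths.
Row-insert each entry into an empty tableau.

After inserting 3: P = [[3]].
After inserting 5: P = [[3, 5]].
After inserting 1: P = [[1, 5], [3]].
After inserting 6: P = [[1, 5, 6], [3]].
After inserting 2: P = [[1, 2, 6], [3, 5]].
After inserting 4: P = [[1, 2, 4], [3, 5, 6]].
After inserting 7: P = [[1, 2, 4, 7], [3, 5, 6]].

The final insertion tableau P = [[1, 2, 4, 7], [3, 5, 6]] has shape [4, 3].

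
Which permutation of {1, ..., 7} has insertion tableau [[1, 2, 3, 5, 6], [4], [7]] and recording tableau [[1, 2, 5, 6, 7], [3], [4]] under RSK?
Reverse the RSK construction: for i from n down to 1, find the cell of Q containing i, remove the entry at that cell from P, and reverse-bump it up through P; the value ejected from row 1 is w(i).

Step i=7: Q has 7 at row 1, column 5; remove that cell from P, ejecting 6. So w(7) = 6. P is now [[1, 2, 3, 5], [4], [7]].
Step i=6: Q has 6 at row 1, column 4; remove that cell from P, ejecting 5. So w(6) = 5. P is now [[1, 2, 3], [4], [7]].
Step i=5: Q has 5 at row 1, column 3; remove that cell from P, ejecting 3. So w(5) = 3. P is now [[1, 2], [4], [7]].
Step i=4: Q has 4 at row 3, column 1; remove 7 from row 3 of P and reverse-bump: 7 enters row 2 and ejects 4; 4 enters row 1 and ejects 2. So w(4) = 2. P is now [[1, 4], [7]].
Step i=3: Q has 3 at row 2, column 1; remove 7 from row 2 of P and reverse-bump: 7 enters row 1 and ejects 4. So w(3) = 4. P is now [[1, 7]].
Step i=2: Q has 2 at row 1, column 2; remove that cell from P, ejecting 7. So w(2) = 7. P is now [[1]].
Step i=1: Q has 1 at row 1, column 1; remove that cell from P, ejecting 1. So w(1) = 1. P is now [].

So w = 1 7 4 2 3 5 6.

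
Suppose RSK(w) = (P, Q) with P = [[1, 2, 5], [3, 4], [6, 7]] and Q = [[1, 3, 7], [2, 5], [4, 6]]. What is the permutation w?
6 3 7 1 4 2 5

Reverse the RSK construction: for i from n down to 1, find the cell of Q containing i, remove the entry at that cell from P, and reverse-bump it up through P; the value ejected from row 1 is w(i).

Step i=7: Q has 7 at row 1, column 3; remove that cell from P, ejecting 5. So w(7) = 5. P is now [[1, 2], [3, 4], [6, 7]].
Step i=6: Q has 6 at row 3, column 2; remove 7 from row 3 of P and reverse-bump: 7 enters row 2 and ejects 4; 4 enters row 1 and ejects 2. So w(6) = 2. P is now [[1, 4], [3, 7], [6]].
Step i=5: Q has 5 at row 2, column 2; remove 7 from row 2 of P and reverse-bump: 7 enters row 1 and ejects 4. So w(5) = 4. P is now [[1, 7], [3], [6]].
Step i=4: Q has 4 at row 3, column 1; remove 6 from row 3 of P and reverse-bump: 6 enters row 2 and ejects 3; 3 enters row 1 and ejects 1. So w(4) = 1. P is now [[3, 7], [6]].
Step i=3: Q has 3 at row 1, column 2; remove that cell from P, ejecting 7. So w(3) = 7. P is now [[3], [6]].
Step i=2: Q has 2 at row 2, column 1; remove 6 from row 2 of P and reverse-bump: 6 enters row 1 and ejects 3. So w(2) = 3. P is now [[6]].
Step i=1: Q has 1 at row 1, column 1; remove that cell from P, ejecting 6. So w(1) = 6. P is now [].

So w = 6 3 7 1 4 2 5.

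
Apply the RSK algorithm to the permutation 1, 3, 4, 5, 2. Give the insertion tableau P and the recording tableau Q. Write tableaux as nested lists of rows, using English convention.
P = [[1, 2, 4, 5], [3]], Q = [[1, 2, 3, 4], [5]]

Insert each entry of the permutation into P by Schensted row insertion, recording in Q the position of each new cell.

Insert 1: appended to row 1. P = [[1]].
Insert 3: appended to row 1. P = [[1, 3]].
Insert 4: appended to row 1. P = [[1, 3, 4]].
Insert 5: appended to row 1. P = [[1, 3, 4, 5]].
Insert 2: 2 bumps 3 from row 1; 3 starts row 2. P = [[1, 2, 4, 5], [3]].

So P = [[1, 2, 4, 5], [3]], Q = [[1, 2, 3, 4], [5]].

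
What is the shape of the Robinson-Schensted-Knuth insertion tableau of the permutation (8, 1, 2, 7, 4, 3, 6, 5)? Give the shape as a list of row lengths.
[4, 2, 1, 1]

Row-insert each entry into an empty tableau.

After inserting 8: P = [[8]].
After inserting 1: P = [[1], [8]].
After inserting 2: P = [[1, 2], [8]].
After inserting 7: P = [[1, 2, 7], [8]].
After inserting 4: P = [[1, 2, 4], [7], [8]].
After inserting 3: P = [[1, 2, 3], [4], [7], [8]].
After inserting 6: P = [[1, 2, 3, 6], [4], [7], [8]].
After inserting 5: P = [[1, 2, 3, 5], [4, 6], [7], [8]].

The final insertion tableau P = [[1, 2, 3, 5], [4, 6], [7], [8]] has shape [4, 2, 1, 1].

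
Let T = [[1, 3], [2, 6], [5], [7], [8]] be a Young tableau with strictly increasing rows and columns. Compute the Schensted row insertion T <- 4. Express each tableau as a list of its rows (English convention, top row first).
4 is larger than every entry of row 1, so it is appended to row 1. The new tableau is [[1, 3, 4], [2, 6], [5], [7], [8]].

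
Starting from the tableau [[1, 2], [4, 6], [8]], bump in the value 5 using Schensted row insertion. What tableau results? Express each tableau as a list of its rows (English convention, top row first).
5 is larger than every entry of row 1, so it is appended to row 1. The new tableau is [[1, 2, 5], [4, 6], [8]].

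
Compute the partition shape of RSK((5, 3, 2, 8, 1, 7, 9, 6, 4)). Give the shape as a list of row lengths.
[3, 2, 2, 2]

Row-insert each entry into an empty tableau.

After inserting 5: P = [[5]].
After inserting 3: P = [[3], [5]].
After inserting 2: P = [[2], [3], [5]].
After inserting 8: P = [[2, 8], [3], [5]].
After inserting 1: P = [[1, 8], [2], [3], [5]].
After inserting 7: P = [[1, 7], [2, 8], [3], [5]].
After inserting 9: P = [[1, 7, 9], [2, 8], [3], [5]].
After inserting 6: P = [[1, 6, 9], [2, 7], [3, 8], [5]].
After inserting 4: P = [[1, 4, 9], [2, 6], [3, 7], [5, 8]].

The final insertion tableau P = [[1, 4, 9], [2, 6], [3, 7], [5, 8]] has shape [3, 2, 2, 2].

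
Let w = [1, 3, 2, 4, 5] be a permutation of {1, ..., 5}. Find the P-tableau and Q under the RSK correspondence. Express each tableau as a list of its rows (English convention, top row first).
Insert each entry of the permutation into P by Schensted row insertion, recording in Q the position of each new cell.

Insert 1: appended to row 1. P = [[1]].
Insert 3: appended to row 1. P = [[1, 3]].
Insert 2: 2 bumps 3 from row 1; 3 starts row 2. P = [[1, 2], [3]].
Insert 4: appended to row 1. P = [[1, 2, 4], [3]].
Insert 5: appended to row 1. P = [[1, 2, 4, 5], [3]].

So P = [[1, 2, 4, 5], [3]], Q = [[1, 2, 4, 5], [3]].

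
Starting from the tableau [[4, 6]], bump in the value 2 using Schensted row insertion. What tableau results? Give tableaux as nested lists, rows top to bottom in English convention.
[[2, 6], [4]]

In row 1, 2 replaces 4 (the leftmost entry greater than 2); 4 is bumped to row 2. 4 starts a new row 2. The new tableau is [[2, 6], [4]].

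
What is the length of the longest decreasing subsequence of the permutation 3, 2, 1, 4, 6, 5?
3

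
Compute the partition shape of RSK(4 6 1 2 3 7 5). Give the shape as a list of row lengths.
RSK row insertion gives P = [[1, 2, 3, 5], [4, 6, 7]], which has shape [4, 3].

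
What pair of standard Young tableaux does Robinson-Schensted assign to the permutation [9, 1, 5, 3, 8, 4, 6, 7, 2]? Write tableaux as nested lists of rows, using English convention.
P = [[1, 2, 4, 6, 7], [3, 8], [5], [9]], Q = [[1, 3, 5, 7, 8], [2, 6], [4], [9]]

Insert each entry of the permutation into P by Schensted row insertion, recording in Q the position of each new cell.

After inserting 9: P = [[9]].
After inserting 1: P = [[1], [9]].
After inserting 5: P = [[1, 5], [9]].
After inserting 3: P = [[1, 3], [5], [9]].
After inserting 8: P = [[1, 3, 8], [5], [9]].
After inserting 4: P = [[1, 3, 4], [5, 8], [9]].
After inserting 6: P = [[1, 3, 4, 6], [5, 8], [9]].
After inserting 7: P = [[1, 3, 4, 6, 7], [5, 8], [9]].
After inserting 2: P = [[1, 2, 4, 6, 7], [3, 8], [5], [9]].

So P = [[1, 2, 4, 6, 7], [3, 8], [5], [9]], Q = [[1, 3, 5, 7, 8], [2, 6], [4], [9]].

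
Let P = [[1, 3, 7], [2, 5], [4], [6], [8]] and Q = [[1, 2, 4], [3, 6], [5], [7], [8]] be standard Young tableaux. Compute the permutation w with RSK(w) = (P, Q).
Reverse the RSK construction: for i from n down to 1, find the cell of Q containing i, remove the entry at that cell from P, and reverse-bump it up through P; the value ejected from row 1 is w(i).

Step i=8: Q has 8 at row 5, column 1; remove 8 from row 5 of P and reverse-bump: 8 enters row 4 and ejects 6; 6 enters row 3 and ejects 4; 4 enters row 2 and ejects 2; 2 enters row 1 and ejects 1. So w(8) = 1. P is now [[2, 3, 7], [4, 5], [6], [8]].
Step i=7: Q has 7 at row 4, column 1; remove 8 from row 4 of P and reverse-bump: 8 enters row 3 and ejects 6; 6 enters row 2 and ejects 5; 5 enters row 1 and ejects 3. So w(7) = 3. P is now [[2, 5, 7], [4, 6], [8]].
Step i=6: Q has 6 at row 2, column 2; remove 6 from row 2 of P and reverse-bump: 6 enters row 1 and ejects 5. So w(6) = 5. P is now [[2, 6, 7], [4], [8]].
Step i=5: Q has 5 at row 3, column 1; remove 8 from row 3 of P and reverse-bump: 8 enters row 2 and ejects 4; 4 enters row 1 and ejects 2. So w(5) = 2. P is now [[4, 6, 7], [8]].
Step i=4: Q has 4 at row 1, column 3; remove that cell from P, ejecting 7. So w(4) = 7. P is now [[4, 6], [8]].
Step i=3: Q has 3 at row 2, column 1; remove 8 from row 2 of P and reverse-bump: 8 enters row 1 and ejects 6. So w(3) = 6. P is now [[4, 8]].
Step i=2: Q has 2 at row 1, column 2; remove that cell from P, ejecting 8. So w(2) = 8. P is now [[4]].
Step i=1: Q has 1 at row 1, column 1; remove that cell from P, ejecting 4. So w(1) = 4. P is now [].

So w = 4 8 6 7 2 5 3 1.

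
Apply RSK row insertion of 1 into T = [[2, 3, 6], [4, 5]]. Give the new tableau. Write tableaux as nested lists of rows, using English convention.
[[1, 3, 6], [2, 5], [4]]

In row 1, 1 replaces 2 (the leftmost entry greater than 1); 2 is bumped to row 2. In row 2, 2 replaces 4 (the leftmost entry greater than 2); 4 is bumped to row 3. 4 starts a new row 3. The new tableau is [[1, 3, 6], [2, 5], [4]].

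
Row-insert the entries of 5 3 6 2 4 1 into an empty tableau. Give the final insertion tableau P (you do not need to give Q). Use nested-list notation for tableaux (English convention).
After inserting 5: P = [[5]].
After inserting 3: P = [[3], [5]].
After inserting 6: P = [[3, 6], [5]].
After inserting 2: P = [[2, 6], [3], [5]].
After inserting 4: P = [[2, 4], [3, 6], [5]].
After inserting 1: P = [[1, 4], [2, 6], [3], [5]].

So P = [[1, 4], [2, 6], [3], [5]].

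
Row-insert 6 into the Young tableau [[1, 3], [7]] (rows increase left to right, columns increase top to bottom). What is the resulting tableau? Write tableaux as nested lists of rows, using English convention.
[[1, 3, 6], [7]]

6 is larger than every entry of row 1, so it is appended to row 1. The new tableau is [[1, 3, 6], [7]].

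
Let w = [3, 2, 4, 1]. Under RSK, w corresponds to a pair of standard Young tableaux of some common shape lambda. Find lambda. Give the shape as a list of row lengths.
[2, 1, 1]

Row-insert each entry into an empty tableau.

After inserting 3: P = [[3]].
After inserting 2: P = [[2], [3]].
After inserting 4: P = [[2, 4], [3]].
After inserting 1: P = [[1, 4], [2], [3]].

The final insertion tableau P = [[1, 4], [2], [3]] has shape [2, 1, 1].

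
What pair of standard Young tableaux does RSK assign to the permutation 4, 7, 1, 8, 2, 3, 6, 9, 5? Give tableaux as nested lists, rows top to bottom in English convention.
P = [[1, 2, 3, 5, 9], [4, 6, 8], [7]], Q = [[1, 2, 4, 7, 8], [3, 5, 6], [9]]

Insert each entry of the permutation into P by Schensted row insertion, recording in Q the position of each new cell.

Insert 4: appended to row 1. P = [[4]].
Insert 7: appended to row 1. P = [[4, 7]].
Insert 1: 1 bumps 4 from row 1; 4 starts row 2. P = [[1, 7], [4]].
Insert 8: appended to row 1. P = [[1, 7, 8], [4]].
Insert 2: 2 bumps 7 from row 1; 7 appends to row 2. P = [[1, 2, 8], [4, 7]].
Insert 3: 3 bumps 8 from row 1; 8 appends to row 2. P = [[1, 2, 3], [4, 7, 8]].
Insert 6: appended to row 1. P = [[1, 2, 3, 6], [4, 7, 8]].
Insert 9: appended to row 1. P = [[1, 2, 3, 6, 9], [4, 7, 8]].
Insert 5: 5 bumps 6 from row 1; 6 bumps 7 from row 2; 7 starts row 3. P = [[1, 2, 3, 5, 9], [4, 6, 8], [7]].

So P = [[1, 2, 3, 5, 9], [4, 6, 8], [7]], Q = [[1, 2, 4, 7, 8], [3, 5, 6], [9]].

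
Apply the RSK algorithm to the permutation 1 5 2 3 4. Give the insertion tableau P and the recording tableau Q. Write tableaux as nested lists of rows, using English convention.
P = [[1, 2, 3, 4], [5]], Q = [[1, 2, 4, 5], [3]]

Insert each entry of the permutation into P by Schensted row insertion, recording in Q the position of each new cell.

Insert 1: appended to row 1. P = [[1]].
Insert 5: appended to row 1. P = [[1, 5]].
Insert 2: 2 bumps 5 from row 1; 5 starts row 2. P = [[1, 2], [5]].
Insert 3: appended to row 1. P = [[1, 2, 3], [5]].
Insert 4: appended to row 1. P = [[1, 2, 3, 4], [5]].

So P = [[1, 2, 3, 4], [5]], Q = [[1, 2, 4, 5], [3]].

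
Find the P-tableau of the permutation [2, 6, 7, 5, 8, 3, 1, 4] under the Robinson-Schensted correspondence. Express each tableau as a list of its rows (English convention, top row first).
P = [[1, 3, 4, 8], [2, 7], [5], [6]]

After inserting 2: P = [[2]].
After inserting 6: P = [[2, 6]].
After inserting 7: P = [[2, 6, 7]].
After inserting 5: P = [[2, 5, 7], [6]].
After inserting 8: P = [[2, 5, 7, 8], [6]].
After inserting 3: P = [[2, 3, 7, 8], [5], [6]].
After inserting 1: P = [[1, 3, 7, 8], [2], [5], [6]].
After inserting 4: P = [[1, 3, 4, 8], [2, 7], [5], [6]].

So P = [[1, 3, 4, 8], [2, 7], [5], [6]].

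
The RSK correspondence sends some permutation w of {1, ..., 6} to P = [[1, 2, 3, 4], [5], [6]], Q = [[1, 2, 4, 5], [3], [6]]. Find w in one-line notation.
Reverse the RSK construction: for i from n down to 1, find the cell of Q containing i, remove the entry at that cell from P, and reverse-bump it up through P; the value ejected from row 1 is w(i).

Step i=6: Q has 6 at row 3, column 1; remove 6 from row 3 of P and reverse-bump: 6 enters row 2 and ejects 5; 5 enters row 1 and ejects 4. So w(6) = 4. P is now [[1, 2, 3, 5], [6]].
Step i=5: Q has 5 at row 1, column 4; remove that cell from P, ejecting 5. So w(5) = 5. P is now [[1, 2, 3], [6]].
Step i=4: Q has 4 at row 1, column 3; remove that cell from P, ejecting 3. So w(4) = 3. P is now [[1, 2], [6]].
Step i=3: Q has 3 at row 2, column 1; remove 6 from row 2 of P and reverse-bump: 6 enters row 1 and ejects 2. So w(3) = 2. P is now [[1, 6]].
Step i=2: Q has 2 at row 1, column 2; remove that cell from P, ejecting 6. So w(2) = 6. P is now [[1]].
Step i=1: Q has 1 at row 1, column 1; remove that cell from P, ejecting 1. So w(1) = 1. P is now [].

So w = 1 6 2 3 5 4.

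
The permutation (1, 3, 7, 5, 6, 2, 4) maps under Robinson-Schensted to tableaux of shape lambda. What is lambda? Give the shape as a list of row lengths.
Row-insert each entry into an empty tableau.

After inserting 1: P = [[1]].
After inserting 3: P = [[1, 3]].
After inserting 7: P = [[1, 3, 7]].
After inserting 5: P = [[1, 3, 5], [7]].
After inserting 6: P = [[1, 3, 5, 6], [7]].
After inserting 2: P = [[1, 2, 5, 6], [3], [7]].
After inserting 4: P = [[1, 2, 4, 6], [3, 5], [7]].

The final insertion tableau P = [[1, 2, 4, 6], [3, 5], [7]] has shape [4, 2, 1].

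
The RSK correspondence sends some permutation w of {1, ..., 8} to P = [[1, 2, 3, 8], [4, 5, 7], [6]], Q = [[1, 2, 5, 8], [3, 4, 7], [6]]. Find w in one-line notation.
Reverse the RSK construction: for i from n down to 1, find the cell of Q containing i, remove the entry at that cell from P, and reverse-bump it up through P; the value ejected from row 1 is w(i).

Step i=8: Q has 8 at row 1, column 4; remove that cell from P, ejecting 8. So w(8) = 8. P is now [[1, 2, 3], [4, 5, 7], [6]].
Step i=7: Q has 7 at row 2, column 3; remove 7 from row 2 of P and reverse-bump: 7 enters row 1 and ejects 3. So w(7) = 3. P is now [[1, 2, 7], [4, 5], [6]].
Step i=6: Q has 6 at row 3, column 1; remove 6 from row 3 of P and reverse-bump: 6 enters row 2 and ejects 5; 5 enters row 1 and ejects 2. So w(6) = 2. P is now [[1, 5, 7], [4, 6]].
Step i=5: Q has 5 at row 1, column 3; remove that cell from P, ejecting 7. So w(5) = 7. P is now [[1, 5], [4, 6]].
Step i=4: Q has 4 at row 2, column 2; remove 6 from row 2 of P and reverse-bump: 6 enters row 1 and ejects 5. So w(4) = 5. P is now [[1, 6], [4]].
Step i=3: Q has 3 at row 2, column 1; remove 4 from row 2 of P and reverse-bump: 4 enters row 1 and ejects 1. So w(3) = 1. P is now [[4, 6]].
Step i=2: Q has 2 at row 1, column 2; remove that cell from P, ejecting 6. So w(2) = 6. P is now [[4]].
Step i=1: Q has 1 at row 1, column 1; remove that cell from P, ejecting 4. So w(1) = 4. P is now [].

So w = 4 6 1 5 7 2 3 8.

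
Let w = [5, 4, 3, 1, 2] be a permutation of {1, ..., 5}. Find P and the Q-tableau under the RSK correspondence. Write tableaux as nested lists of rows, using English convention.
P = [[1, 2], [3], [4], [5]], Q = [[1, 5], [2], [3], [4]]

Insert each entry of the permutation into P by Schensted row insertion, recording in Q the position of each new cell.

Insert 5: appended to row 1. P = [[5]], Q = [[1]].
Insert 4: 4 bumps 5 from row 1; 5 starts row 2. P = [[4], [5]], Q = [[1], [2]].
Insert 3: 3 bumps 4 from row 1; 4 bumps 5 from row 2; 5 starts row 3. P = [[3], [4], [5]], Q = [[1], [2], [3]].
Insert 1: 1 bumps 3 from row 1; 3 bumps 4 from row 2; 4 bumps 5 from row 3; 5 starts row 4. P = [[1], [3], [4], [5]], Q = [[1], [2], [3], [4]].
Insert 2: appended to row 1. P = [[1, 2], [3], [4], [5]], Q = [[1, 5], [2], [3], [4]].

So P = [[1, 2], [3], [4], [5]], Q = [[1, 5], [2], [3], [4]].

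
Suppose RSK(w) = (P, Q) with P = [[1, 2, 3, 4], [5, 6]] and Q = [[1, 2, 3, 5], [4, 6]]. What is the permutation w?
1 2 5 3 6 4

Reverse the RSK construction: for i from n down to 1, find the cell of Q containing i, remove the entry at that cell from P, and reverse-bump it up through P; the value ejected from row 1 is w(i).

Step i=6: Q has 6 at row 2, column 2; remove 6 from row 2 of P and reverse-bump: 6 enters row 1 and ejects 4. So w(6) = 4. P is now [[1, 2, 3, 6], [5]].
Step i=5: Q has 5 at row 1, column 4; remove that cell from P, ejecting 6. So w(5) = 6. P is now [[1, 2, 3], [5]].
Step i=4: Q has 4 at row 2, column 1; remove 5 from row 2 of P and reverse-bump: 5 enters row 1 and ejects 3. So w(4) = 3. P is now [[1, 2, 5]].
Step i=3: Q has 3 at row 1, column 3; remove that cell from P, ejecting 5. So w(3) = 5. P is now [[1, 2]].
Step i=2: Q has 2 at row 1, column 2; remove that cell from P, ejecting 2. So w(2) = 2. P is now [[1]].
Step i=1: Q has 1 at row 1, column 1; remove that cell from P, ejecting 1. So w(1) = 1. P is now [].

So w = 1 2 5 3 6 4.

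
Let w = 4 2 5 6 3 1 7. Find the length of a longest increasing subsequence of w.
4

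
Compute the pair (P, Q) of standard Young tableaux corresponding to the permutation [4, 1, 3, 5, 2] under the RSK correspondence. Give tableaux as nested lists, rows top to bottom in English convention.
P = [[1, 2, 5], [3], [4]], Q = [[1, 3, 4], [2], [5]]

Insert each entry of the permutation into P by Schensted row insertion, recording in Q the position of each new cell.

Insert 4: appended to row 1. P = [[4]], Q = [[1]].
Insert 1: 1 bumps 4 from row 1; 4 starts row 2. P = [[1], [4]], Q = [[1], [2]].
Insert 3: appended to row 1. P = [[1, 3], [4]], Q = [[1, 3], [2]].
Insert 5: appended to row 1. P = [[1, 3, 5], [4]], Q = [[1, 3, 4], [2]].
Insert 2: 2 bumps 3 from row 1; 3 bumps 4 from row 2; 4 starts row 3. P = [[1, 2, 5], [3], [4]], Q = [[1, 3, 4], [2], [5]].

So P = [[1, 2, 5], [3], [4]], Q = [[1, 3, 4], [2], [5]].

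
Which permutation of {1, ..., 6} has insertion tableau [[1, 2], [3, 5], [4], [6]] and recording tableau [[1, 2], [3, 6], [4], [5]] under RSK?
Reverse the RSK construction: for i from n down to 1, find the cell of Q containing i, remove the entry at that cell from P, and reverse-bump it up through P; the value ejected from row 1 is w(i).

Step i=6: Q has 6 at row 2, column 2; remove 5 from row 2 of P and reverse-bump: 5 enters row 1 and ejects 2. So w(6) = 2. P is now [[1, 5], [3], [4], [6]].
Step i=5: Q has 5 at row 4, column 1; remove 6 from row 4 of P and reverse-bump: 6 enters row 3 and ejects 4; 4 enters row 2 and ejects 3; 3 enters row 1 and ejects 1. So w(5) = 1. P is now [[3, 5], [4], [6]].
Step i=4: Q has 4 at row 3, column 1; remove 6 from row 3 of P and reverse-bump: 6 enters row 2 and ejects 4; 4 enters row 1 and ejects 3. So w(4) = 3. P is now [[4, 5], [6]].
Step i=3: Q has 3 at row 2, column 1; remove 6 from row 2 of P and reverse-bump: 6 enters row 1 and ejects 5. So w(3) = 5. P is now [[4, 6]].
Step i=2: Q has 2 at row 1, column 2; remove that cell from P, ejecting 6. So w(2) = 6. P is now [[4]].
Step i=1: Q has 1 at row 1, column 1; remove that cell from P, ejecting 4. So w(1) = 4. P is now [].

So w = 4 6 5 3 1 2.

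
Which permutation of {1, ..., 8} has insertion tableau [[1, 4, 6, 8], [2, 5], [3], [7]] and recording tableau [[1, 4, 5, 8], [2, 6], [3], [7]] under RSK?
7 3 2 5 6 4 1 8

Reverse RSK: for i = n, n-1, ..., 1, locate i in Q, remove the corresponding corner cell from P, and reverse-bump its entry up through P; the value ejected from row 1 is w(i).

So w = 7 3 2 5 6 4 1 8.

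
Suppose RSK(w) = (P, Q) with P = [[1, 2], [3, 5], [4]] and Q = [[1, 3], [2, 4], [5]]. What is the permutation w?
Reverse the RSK construction: for i from n down to 1, find the cell of Q containing i, remove the entry at that cell from P, and reverse-bump it up through P; the value ejected from row 1 is w(i).

Step i=5: Q has 5 at row 3, column 1; remove 4 from row 3 of P and reverse-bump: 4 enters row 2 and ejects 3; 3 enters row 1 and ejects 2. So w(5) = 2. P is now [[1, 3], [4, 5]].
Step i=4: Q has 4 at row 2, column 2; remove 5 from row 2 of P and reverse-bump: 5 enters row 1 and ejects 3. So w(4) = 3. P is now [[1, 5], [4]].
Step i=3: Q has 3 at row 1, column 2; remove that cell from P, ejecting 5. So w(3) = 5. P is now [[1], [4]].
Step i=2: Q has 2 at row 2, column 1; remove 4 from row 2 of P and reverse-bump: 4 enters row 1 and ejects 1. So w(2) = 1. P is now [[4]].
Step i=1: Q has 1 at row 1, column 1; remove that cell from P, ejecting 4. So w(1) = 4. P is now [].

So w = 4 1 5 3 2.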